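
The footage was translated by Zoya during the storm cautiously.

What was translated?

the footage

'the footage' marks the patient of the translating event.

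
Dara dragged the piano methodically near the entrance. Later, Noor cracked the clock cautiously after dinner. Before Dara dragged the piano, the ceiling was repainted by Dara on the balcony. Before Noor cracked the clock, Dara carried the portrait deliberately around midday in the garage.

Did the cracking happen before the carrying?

The narrative orders the carrying before the cracking.

no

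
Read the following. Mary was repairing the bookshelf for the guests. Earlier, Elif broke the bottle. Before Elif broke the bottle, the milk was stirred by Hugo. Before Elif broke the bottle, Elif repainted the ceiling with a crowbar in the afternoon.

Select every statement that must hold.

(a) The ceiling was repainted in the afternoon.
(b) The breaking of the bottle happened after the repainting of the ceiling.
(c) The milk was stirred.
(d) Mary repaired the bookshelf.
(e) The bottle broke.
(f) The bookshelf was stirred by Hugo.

(a), (b), (c), (e)

(a) Entailed — this follows by dropping conjuncts from the repainting event's description.
(b) Entailed — the narrative places the repainting before the breaking.
(c) Entailed — the original entails any weakening of itself; this just generalizes the agent.
(d) Not entailed — 'was repairing' is progressive on an accomplishment; it does not entail the completed 'repaired'.
(e) Entailed — 'Elif broke the bottle' is causative; it entails the inchoative 'the bottle broke'.
(f) Not entailed — Hugo stirred the milk, not the bookshelf; the bookshelf belongs to the repairing event.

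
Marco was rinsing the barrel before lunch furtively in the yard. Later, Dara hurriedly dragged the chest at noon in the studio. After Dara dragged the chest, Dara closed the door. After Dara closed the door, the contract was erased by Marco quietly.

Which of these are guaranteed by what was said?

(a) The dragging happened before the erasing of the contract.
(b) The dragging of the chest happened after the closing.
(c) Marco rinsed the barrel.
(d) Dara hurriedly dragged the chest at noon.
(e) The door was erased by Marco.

(a) Entailed — the narrative places the dragging before the erasing.
(b) Not entailed — the narrative places the dragging before the closing, not after.
(c) Entailed — 'rinse' is an activity; 'was rinsing' entails that some rinsing happened, so 'rinsed' holds.
(d) Entailed — the original entails any weakening of itself; this just drops 'in the studio'.
(e) Not entailed — Marco erased the contract, not the door; the door belongs to the closing event.

(a), (c), (d)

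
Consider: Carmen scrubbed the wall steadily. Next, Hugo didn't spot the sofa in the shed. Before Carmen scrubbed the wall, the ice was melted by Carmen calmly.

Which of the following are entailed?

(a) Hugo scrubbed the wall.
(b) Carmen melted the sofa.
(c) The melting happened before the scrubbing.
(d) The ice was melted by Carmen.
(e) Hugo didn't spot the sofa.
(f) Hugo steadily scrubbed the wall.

(a) Not entailed — the passage has Carmen scrubbing the wall, not Hugo.
(b) Not entailed — Carmen melted the ice, not the sofa; the sofa belongs to the spotting event.
(c) Entailed — the narrative places the melting before the scrubbing.
(d) Entailed — every conjunct here is already in the original melting event.
(e) Not entailed — dropping 'in the shed' under negation is not valid — the original leaves open that Hugo spotted the sofa some other way.
(f) Not entailed — the passage has Carmen scrubbing the wall, not Hugo.

(c), (d)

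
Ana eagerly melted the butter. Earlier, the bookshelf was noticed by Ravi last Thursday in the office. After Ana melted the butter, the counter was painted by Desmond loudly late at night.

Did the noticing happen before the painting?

yes

The narrative orders the noticing before the painting.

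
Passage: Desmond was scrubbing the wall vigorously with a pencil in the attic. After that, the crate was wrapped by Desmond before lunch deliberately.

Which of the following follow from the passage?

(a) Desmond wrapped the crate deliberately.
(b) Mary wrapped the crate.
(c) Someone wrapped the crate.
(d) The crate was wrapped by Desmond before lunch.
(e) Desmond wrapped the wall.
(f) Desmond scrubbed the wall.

(a), (c), (d), (f)

(a) Entailed — this follows by dropping conjuncts from the wrapping event's description.
(b) Not entailed — the passage has Desmond wrapping the crate, not Mary.
(c) Entailed — every conjunct here is already in the original wrapping event.
(d) Entailed — dropping 'deliberately' leaves a sub-description the original still satisfies.
(e) Not entailed — Desmond wrapped the crate, not the wall; the wall belongs to the scrubbing event.
(f) Entailed — 'scrub' is an activity; 'was scrubbing' entails that some scrubbing happened, so 'scrubbed' holds.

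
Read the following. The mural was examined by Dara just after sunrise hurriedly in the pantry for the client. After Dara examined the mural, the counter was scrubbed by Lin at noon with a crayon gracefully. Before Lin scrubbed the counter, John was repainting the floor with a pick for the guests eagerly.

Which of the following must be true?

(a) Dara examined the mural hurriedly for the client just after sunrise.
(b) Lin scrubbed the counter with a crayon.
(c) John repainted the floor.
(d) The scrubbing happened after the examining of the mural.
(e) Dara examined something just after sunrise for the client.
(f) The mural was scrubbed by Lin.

(a), (b), (d), (e)

(a) Entailed — dropping 'in the pantry' leaves a sub-description the original still satisfies.
(b) Entailed — dropping 'at noon', 'gracefully' leaves a sub-description the original still satisfies.
(c) Not entailed — 'was repainting' is progressive on an accomplishment; it does not entail the completed 'repainted'.
(d) Entailed — the narrative places the examining before the scrubbing.
(e) Entailed — every conjunct here is already in the original examining event.
(f) Not entailed — Lin scrubbed the counter, not the mural; the mural belongs to the examining event.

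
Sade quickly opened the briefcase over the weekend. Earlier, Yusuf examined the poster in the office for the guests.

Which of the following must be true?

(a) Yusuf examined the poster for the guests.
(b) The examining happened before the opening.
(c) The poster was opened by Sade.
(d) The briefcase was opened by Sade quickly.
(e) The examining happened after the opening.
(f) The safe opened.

(a) Entailed — dropping 'in the office' leaves a sub-description the original still satisfies.
(b) Entailed — the narrative places the examining before the opening.
(c) Not entailed — Sade opened the briefcase, not the poster; the poster belongs to the examining event.
(d) Entailed — dropping 'over the weekend' leaves a sub-description the original still satisfies.
(e) Not entailed — the narrative places the examining before the opening, not after.
(f) Not entailed — the briefcase is what opened, not the safe.

(a), (b), (d)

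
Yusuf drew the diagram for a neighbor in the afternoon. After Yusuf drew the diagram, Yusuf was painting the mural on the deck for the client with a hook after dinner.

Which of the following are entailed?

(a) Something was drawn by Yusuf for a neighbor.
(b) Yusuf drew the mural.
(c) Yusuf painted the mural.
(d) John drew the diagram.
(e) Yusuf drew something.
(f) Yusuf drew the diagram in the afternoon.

(a) Entailed — this follows by dropping conjuncts from the drawing event's description.
(b) Not entailed — Yusuf drew the diagram, not the mural; the mural belongs to the painting event.
(c) Not entailed — 'was painting' is progressive on an accomplishment; it does not entail the completed 'painted'.
(d) Not entailed — the passage has Yusuf drawing the diagram, not John.
(e) Entailed — this follows by dropping conjuncts from the drawing event's description.
(f) Entailed — the original entails any weakening of itself; this just drops 'for a neighbor'.

(a), (e), (f)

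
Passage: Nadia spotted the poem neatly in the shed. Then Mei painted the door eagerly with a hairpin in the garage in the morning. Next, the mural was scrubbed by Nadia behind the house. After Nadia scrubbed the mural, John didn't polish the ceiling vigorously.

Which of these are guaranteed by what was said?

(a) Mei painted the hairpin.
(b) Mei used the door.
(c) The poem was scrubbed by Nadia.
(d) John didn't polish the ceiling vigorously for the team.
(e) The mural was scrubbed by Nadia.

(d), (e)

(a) Not entailed — the hairpin is the instrument, not what was painted.
(b) Not entailed — the door is the patient, not an instrument — Mei used a hairpin.
(c) Not entailed — Nadia scrubbed the mural, not the poem; the poem belongs to the spotting event.
(d) Entailed — under negation, adding a further restriction is entailed: if no such polishing event occurred, none occurred for the team either.
(e) Entailed — the original entails any weakening of itself; this just drops 'behind the house'.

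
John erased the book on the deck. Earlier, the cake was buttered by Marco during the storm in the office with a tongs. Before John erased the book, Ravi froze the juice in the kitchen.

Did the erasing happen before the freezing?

no

The narrative orders the freezing before the erasing.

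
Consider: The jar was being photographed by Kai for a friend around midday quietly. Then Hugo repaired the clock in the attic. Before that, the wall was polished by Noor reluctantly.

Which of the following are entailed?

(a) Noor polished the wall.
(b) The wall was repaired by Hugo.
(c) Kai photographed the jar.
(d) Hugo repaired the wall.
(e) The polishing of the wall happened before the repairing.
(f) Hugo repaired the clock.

(a) Entailed — every conjunct here is already in the original polishing event.
(b) Not entailed — Hugo repaired the clock, not the wall; the wall belongs to the polishing event.
(c) Not entailed — 'was photographing' is progressive on an accomplishment; it does not entail the completed 'photographed'.
(d) Not entailed — Hugo repaired the clock, not the wall; the wall belongs to the polishing event.
(e) Entailed — the narrative places the polishing before the repairing.
(f) Entailed — dropping 'in the attic' leaves a sub-description the original still satisfies.

(a), (e), (f)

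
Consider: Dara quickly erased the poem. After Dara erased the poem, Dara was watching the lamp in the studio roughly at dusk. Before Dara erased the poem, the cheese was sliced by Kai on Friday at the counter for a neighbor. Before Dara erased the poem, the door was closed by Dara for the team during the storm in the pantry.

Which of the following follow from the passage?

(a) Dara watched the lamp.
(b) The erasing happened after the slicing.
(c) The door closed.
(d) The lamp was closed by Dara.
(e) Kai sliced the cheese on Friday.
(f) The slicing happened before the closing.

(a), (b), (c), (e)

(a) Entailed — 'watch' is an activity; 'was watching' entails that some watching happened, so 'watched' holds.
(b) Entailed — the narrative places the slicing before the erasing.
(c) Entailed — 'Dara closed the door' is causative; it entails the inchoative 'the door closed'.
(d) Not entailed — Dara closed the door, not the lamp; the lamp belongs to the watching event.
(e) Entailed — every conjunct here is already in the original slicing event.
(f) Not entailed — the narrative doesn't order the slicing relative to the closing.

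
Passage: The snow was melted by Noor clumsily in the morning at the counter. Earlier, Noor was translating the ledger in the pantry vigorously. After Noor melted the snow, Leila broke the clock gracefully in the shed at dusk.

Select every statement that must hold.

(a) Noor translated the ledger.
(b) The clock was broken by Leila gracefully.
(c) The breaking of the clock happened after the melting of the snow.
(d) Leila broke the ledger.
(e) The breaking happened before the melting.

(a) Not entailed — 'was translating' is progressive on an accomplishment; it does not entail the completed 'translated'.
(b) Entailed — dropping 'in the shed', 'at dusk' leaves a sub-description the original still satisfies.
(c) Entailed — the narrative places the melting before the breaking.
(d) Not entailed — Leila broke the clock, not the ledger; the ledger belongs to the translating event.
(e) Not entailed — the narrative places the melting before the breaking, not after.

(b), (c)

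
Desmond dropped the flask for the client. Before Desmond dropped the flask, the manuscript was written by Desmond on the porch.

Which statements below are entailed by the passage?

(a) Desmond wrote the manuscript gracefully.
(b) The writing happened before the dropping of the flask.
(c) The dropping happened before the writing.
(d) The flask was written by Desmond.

(a) Not entailed — 'gracefully' adds information not in the original event.
(b) Entailed — the narrative places the writing before the dropping.
(c) Not entailed — the narrative places the writing before the dropping, not after.
(d) Not entailed — Desmond wrote the manuscript, not the flask; the flask belongs to the dropping event.

(b)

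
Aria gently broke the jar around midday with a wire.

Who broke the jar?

'Aria' marks the agent of the breaking event.

Aria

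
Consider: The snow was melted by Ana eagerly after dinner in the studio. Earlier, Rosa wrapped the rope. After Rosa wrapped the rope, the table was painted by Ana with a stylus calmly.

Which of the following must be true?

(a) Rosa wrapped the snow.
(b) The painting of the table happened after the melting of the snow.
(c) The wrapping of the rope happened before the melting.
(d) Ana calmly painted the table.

(c), (d)

(a) Not entailed — Rosa wrapped the rope, not the snow; the snow belongs to the melting event.
(b) Not entailed — the narrative doesn't order the melting relative to the painting.
(c) Entailed — the narrative places the wrapping before the melting.
(d) Entailed — dropping 'with a stylus' leaves a sub-description the original still satisfies.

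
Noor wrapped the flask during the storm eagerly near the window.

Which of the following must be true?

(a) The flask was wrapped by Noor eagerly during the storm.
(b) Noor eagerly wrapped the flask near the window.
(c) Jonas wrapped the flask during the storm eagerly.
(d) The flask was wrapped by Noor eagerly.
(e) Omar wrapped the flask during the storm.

(a), (b), (d)

(a) Entailed — the original entails any weakening of itself; this just drops 'near the window'.
(b) Entailed — the original entails any weakening of itself; this just drops 'during the storm'.
(c) Not entailed — the passage has Noor wrapping the flask, not Jonas.
(d) Entailed — the original entails any weakening of itself; this just drops 'near the window', 'during the storm'.
(e) Not entailed — the passage has Noor wrapping the flask, not Omar.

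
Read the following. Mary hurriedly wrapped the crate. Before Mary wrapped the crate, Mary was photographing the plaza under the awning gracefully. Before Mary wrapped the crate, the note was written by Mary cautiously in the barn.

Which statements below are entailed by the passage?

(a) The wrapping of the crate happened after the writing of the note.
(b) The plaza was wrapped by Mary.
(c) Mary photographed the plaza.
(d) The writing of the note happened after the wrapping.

(a)

(a) Entailed — the narrative places the writing before the wrapping.
(b) Not entailed — Mary wrapped the crate, not the plaza; the plaza belongs to the photographing event.
(c) Not entailed — 'was photographing' is progressive on an accomplishment; it does not entail the completed 'photographed'.
(d) Not entailed — the narrative places the writing before the wrapping, not after.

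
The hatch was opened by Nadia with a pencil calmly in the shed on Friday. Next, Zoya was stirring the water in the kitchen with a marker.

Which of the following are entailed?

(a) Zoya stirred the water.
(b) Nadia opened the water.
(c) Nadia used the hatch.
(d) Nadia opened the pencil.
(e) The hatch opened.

(a) Entailed — 'stir' is an activity; 'was stirring' entails that some stirring happened, so 'stirred' holds.
(b) Not entailed — Nadia opened the hatch, not the water; the water belongs to the stirring event.
(c) Not entailed — the hatch is the patient, not an instrument — Nadia used a pencil.
(d) Not entailed — the pencil is the instrument, not what was opened.
(e) Entailed — 'Nadia opened the hatch' is causative; it entails the inchoative 'the hatch opened'.

(a), (e)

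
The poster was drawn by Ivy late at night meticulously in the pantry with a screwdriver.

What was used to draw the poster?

a screwdriver

'with a screwdriver' marks the instrument of the drawing event.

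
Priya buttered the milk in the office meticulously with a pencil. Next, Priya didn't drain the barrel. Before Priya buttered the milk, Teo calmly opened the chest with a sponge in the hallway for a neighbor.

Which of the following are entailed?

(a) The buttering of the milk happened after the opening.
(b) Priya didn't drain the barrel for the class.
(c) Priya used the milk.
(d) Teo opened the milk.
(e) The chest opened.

(a), (b), (e)

(a) Entailed — the narrative places the opening before the buttering.
(b) Entailed — under negation, adding a further restriction is entailed: if no such draining event occurred, none occurred for the class either.
(c) Not entailed — the milk is the patient, not an instrument — Priya used a pencil.
(d) Not entailed — Teo opened the chest, not the milk; the milk belongs to the buttering event.
(e) Entailed — 'Teo opened the chest' is causative; it entails the inchoative 'the chest opened'.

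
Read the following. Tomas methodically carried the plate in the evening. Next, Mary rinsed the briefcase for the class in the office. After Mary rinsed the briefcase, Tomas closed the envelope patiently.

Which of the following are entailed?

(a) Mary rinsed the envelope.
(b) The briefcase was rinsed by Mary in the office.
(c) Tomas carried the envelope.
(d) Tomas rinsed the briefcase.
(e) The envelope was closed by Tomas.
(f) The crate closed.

(a) Not entailed — Mary rinsed the briefcase, not the envelope; the envelope belongs to the closing event.
(b) Entailed — the original entails any weakening of itself; this just drops 'for the class'.
(c) Not entailed — Tomas carried the plate, not the envelope; the envelope belongs to the closing event.
(d) Not entailed — the passage has Mary rinsing the briefcase, not Tomas.
(e) Entailed — this follows by dropping conjuncts from the closing event's description.
(f) Not entailed — the envelope is what closed, not the crate.

(b), (e)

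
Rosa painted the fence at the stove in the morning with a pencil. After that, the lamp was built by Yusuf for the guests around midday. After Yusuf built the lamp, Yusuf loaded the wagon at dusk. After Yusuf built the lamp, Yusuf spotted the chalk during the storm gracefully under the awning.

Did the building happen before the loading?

The narrative orders the building before the loading.

yes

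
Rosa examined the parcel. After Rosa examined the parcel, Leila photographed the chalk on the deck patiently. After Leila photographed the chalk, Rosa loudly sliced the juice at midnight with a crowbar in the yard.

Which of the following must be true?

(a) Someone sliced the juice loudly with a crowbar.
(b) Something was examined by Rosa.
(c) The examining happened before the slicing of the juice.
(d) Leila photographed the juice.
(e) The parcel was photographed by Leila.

(a) Entailed — the original entails any weakening of itself; this just drops 'at midnight', 'in the yard' and generalizes the agent.
(b) Entailed — the original entails any weakening of itself; this just generalizes the patient.
(c) Entailed — the narrative places the examining before the slicing.
(d) Not entailed — Leila photographed the chalk, not the juice; the juice belongs to the slicing event.
(e) Not entailed — Leila photographed the chalk, not the parcel; the parcel belongs to the examining event.

(a), (b), (c)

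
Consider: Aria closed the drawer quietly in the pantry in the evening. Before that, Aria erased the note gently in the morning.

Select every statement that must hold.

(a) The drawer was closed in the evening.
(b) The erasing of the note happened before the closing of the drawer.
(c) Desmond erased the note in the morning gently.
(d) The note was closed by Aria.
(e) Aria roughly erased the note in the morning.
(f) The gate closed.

(a) Entailed — dropping 'quietly', 'in the pantry' and generalizing the agent leaves a sub-description the original still satisfies.
(b) Entailed — the narrative places the erasing before the closing.
(c) Not entailed — the passage has Aria erasing the note, not Desmond.
(d) Not entailed — Aria closed the drawer, not the note; the note belongs to the erasing event.
(e) Not entailed — 'roughly' adds a manner not in (and inconsistent with) the original.
(f) Not entailed — the drawer is what closed, not the gate.

(a), (b)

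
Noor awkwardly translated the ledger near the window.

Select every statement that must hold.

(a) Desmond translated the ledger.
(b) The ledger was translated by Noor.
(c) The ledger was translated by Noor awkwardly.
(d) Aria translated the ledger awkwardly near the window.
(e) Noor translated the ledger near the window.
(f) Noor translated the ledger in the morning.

(a) Not entailed — the passage has Noor translating the ledger, not Desmond.
(b) Entailed — the original entails any weakening of itself; this just drops 'awkwardly', 'near the window'.
(c) Entailed — every conjunct here is already in the original translating event.
(d) Not entailed — the passage has Noor translating the ledger, not Aria.
(e) Entailed — every conjunct here is already in the original translating event.
(f) Not entailed — 'in the morning' adds information not in the original event.

(b), (c), (e)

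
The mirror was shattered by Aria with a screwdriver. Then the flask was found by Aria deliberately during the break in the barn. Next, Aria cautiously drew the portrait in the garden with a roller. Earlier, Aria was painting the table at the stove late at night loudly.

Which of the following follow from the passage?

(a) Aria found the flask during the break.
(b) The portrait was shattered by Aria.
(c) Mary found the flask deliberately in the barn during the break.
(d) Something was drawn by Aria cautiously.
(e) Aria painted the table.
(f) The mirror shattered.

(a), (d), (f)

(a) Entailed — dropping 'deliberately', 'in the barn' leaves a sub-description the original still satisfies.
(b) Not entailed — Aria shattered the mirror, not the portrait; the portrait belongs to the drawing event.
(c) Not entailed — the passage has Aria finding the flask, not Mary.
(d) Entailed — this follows by dropping conjuncts from the drawing event's description.
(e) Not entailed — 'was painting' is progressive on an accomplishment; it does not entail the completed 'painted'.
(f) Entailed — 'Aria shattered the mirror' is causative; it entails the inchoative 'the mirror shattered'.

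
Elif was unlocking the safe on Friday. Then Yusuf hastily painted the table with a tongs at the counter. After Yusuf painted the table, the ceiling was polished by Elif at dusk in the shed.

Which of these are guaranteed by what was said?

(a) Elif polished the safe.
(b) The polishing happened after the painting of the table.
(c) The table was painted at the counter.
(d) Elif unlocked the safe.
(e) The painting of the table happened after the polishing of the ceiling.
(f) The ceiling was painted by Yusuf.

(b), (c)

(a) Not entailed — Elif polished the ceiling, not the safe; the safe belongs to the unlocking event.
(b) Entailed — the narrative places the painting before the polishing.
(c) Entailed — this follows by dropping conjuncts from the painting event's description.
(d) Not entailed — 'was unlocking' is progressive on an accomplishment; it does not entail the completed 'unlocked'.
(e) Not entailed — the narrative places the painting before the polishing, not after.
(f) Not entailed — Yusuf painted the table, not the ceiling; the ceiling belongs to the polishing event.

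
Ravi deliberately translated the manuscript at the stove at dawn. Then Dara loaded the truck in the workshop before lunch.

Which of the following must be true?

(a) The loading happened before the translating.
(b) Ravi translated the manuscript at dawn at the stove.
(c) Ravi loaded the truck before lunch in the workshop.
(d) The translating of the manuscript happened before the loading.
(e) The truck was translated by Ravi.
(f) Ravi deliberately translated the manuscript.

(a) Not entailed — the narrative places the translating before the loading, not after.
(b) Entailed — dropping 'deliberately' leaves a sub-description the original still satisfies.
(c) Not entailed — the passage has Dara loading the truck, not Ravi.
(d) Entailed — the narrative places the translating before the loading.
(e) Not entailed — Ravi translated the manuscript, not the truck; the truck belongs to the loading event.
(f) Entailed — the original entails any weakening of itself; this just drops 'at the stove', 'at dawn'.

(b), (d), (f)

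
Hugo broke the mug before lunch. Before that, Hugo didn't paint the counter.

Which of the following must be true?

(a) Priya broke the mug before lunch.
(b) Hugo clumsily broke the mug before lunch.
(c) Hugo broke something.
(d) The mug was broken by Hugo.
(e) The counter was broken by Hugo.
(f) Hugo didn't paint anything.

(c), (d)

(a) Not entailed — the passage has Hugo breaking the mug, not Priya.
(b) Not entailed — 'clumsily' adds information not in the original event.
(c) Entailed — every conjunct here is already in the original breaking event.
(d) Entailed — every conjunct here is already in the original breaking event.
(e) Not entailed — Hugo broke the mug, not the counter; the counter belongs to the painting event.
(f) Not entailed — the original only denies this specific event; Hugo may have painted something else.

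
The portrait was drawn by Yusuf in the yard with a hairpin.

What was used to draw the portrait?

a hairpin

'with a hairpin' marks the instrument of the drawing event.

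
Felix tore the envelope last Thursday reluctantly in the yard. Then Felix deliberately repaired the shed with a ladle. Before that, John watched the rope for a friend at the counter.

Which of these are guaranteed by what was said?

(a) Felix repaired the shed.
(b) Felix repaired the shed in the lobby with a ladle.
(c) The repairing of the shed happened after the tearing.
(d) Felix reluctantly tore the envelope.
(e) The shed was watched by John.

(a), (c), (d)

(a) Entailed — the original entails any weakening of itself; this just drops 'deliberately', 'with a ladle'.
(b) Not entailed — 'in the lobby' adds information not in the original event.
(c) Entailed — the narrative places the tearing before the repairing.
(d) Entailed — every conjunct here is already in the original tearing event.
(e) Not entailed — John watched the rope, not the shed; the shed belongs to the repairing event.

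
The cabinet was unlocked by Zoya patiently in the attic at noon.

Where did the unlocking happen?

in the attic

'in the attic' marks the location of the unlocking event.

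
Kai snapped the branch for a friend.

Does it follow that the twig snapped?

Nothing is said about any twig; only the branch is affected.

no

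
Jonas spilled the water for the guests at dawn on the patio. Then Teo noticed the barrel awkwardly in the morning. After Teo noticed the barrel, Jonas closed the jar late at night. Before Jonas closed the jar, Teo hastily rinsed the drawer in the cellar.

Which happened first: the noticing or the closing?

The connectives place the noticing before the closing.

the noticing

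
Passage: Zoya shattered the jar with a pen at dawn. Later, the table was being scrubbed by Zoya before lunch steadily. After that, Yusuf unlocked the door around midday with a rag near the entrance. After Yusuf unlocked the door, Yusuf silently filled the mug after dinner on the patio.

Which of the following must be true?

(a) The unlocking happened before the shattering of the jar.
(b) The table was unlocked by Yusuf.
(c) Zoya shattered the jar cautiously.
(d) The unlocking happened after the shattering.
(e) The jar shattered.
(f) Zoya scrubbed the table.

(a) Not entailed — the narrative places the shattering before the unlocking, not after.
(b) Not entailed — Yusuf unlocked the door, not the table; the table belongs to the scrubbing event.
(c) Not entailed — 'cautiously' adds information not in the original event.
(d) Entailed — the narrative places the shattering before the unlocking.
(e) Entailed — 'Zoya shattered the jar' is causative; it entails the inchoative 'the jar shattered'.
(f) Entailed — 'scrub' is an activity; 'was scrubbing' entails that some scrubbing happened, so 'scrubbed' holds.

(d), (e), (f)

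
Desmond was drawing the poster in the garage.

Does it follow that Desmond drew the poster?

no

'was drawing' is progressive; for an accomplishment like 'draw the poster', it doesn't entail completion.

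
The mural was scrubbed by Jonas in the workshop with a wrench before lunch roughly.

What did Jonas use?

a wrench

'with a wrench' marks the instrument of the scrubbing event.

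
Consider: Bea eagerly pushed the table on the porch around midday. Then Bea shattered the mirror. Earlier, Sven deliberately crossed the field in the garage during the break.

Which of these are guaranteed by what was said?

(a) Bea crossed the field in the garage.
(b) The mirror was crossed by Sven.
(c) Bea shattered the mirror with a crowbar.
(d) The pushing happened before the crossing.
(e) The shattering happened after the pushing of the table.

(a) Not entailed — the passage has Sven crossing the field, not Bea.
(b) Not entailed — Sven crossed the field, not the mirror; the mirror belongs to the shattering event.
(c) Not entailed — 'with a crowbar' adds information not in the original event.
(d) Not entailed — the narrative doesn't order the pushing relative to the crossing.
(e) Entailed — the narrative places the pushing before the shattering.

(e)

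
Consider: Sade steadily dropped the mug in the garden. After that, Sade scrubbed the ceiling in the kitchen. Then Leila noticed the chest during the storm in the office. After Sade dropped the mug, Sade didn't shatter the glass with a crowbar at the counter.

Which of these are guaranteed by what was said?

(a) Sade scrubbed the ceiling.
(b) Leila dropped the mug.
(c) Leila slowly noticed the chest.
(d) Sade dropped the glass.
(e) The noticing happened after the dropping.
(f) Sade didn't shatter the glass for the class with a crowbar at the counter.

(a), (e), (f)

(a) Entailed — every conjunct here is already in the original scrubbing event.
(b) Not entailed — the passage has Sade dropping the mug, not Leila.
(c) Not entailed — 'slowly' adds information not in the original event.
(d) Not entailed — Sade dropped the mug, not the glass; the glass belongs to the shattering event.
(e) Entailed — the narrative places the dropping before the noticing.
(f) Entailed — under negation, adding a further restriction is entailed: if no such shattering event occurred, none occurred for the class either.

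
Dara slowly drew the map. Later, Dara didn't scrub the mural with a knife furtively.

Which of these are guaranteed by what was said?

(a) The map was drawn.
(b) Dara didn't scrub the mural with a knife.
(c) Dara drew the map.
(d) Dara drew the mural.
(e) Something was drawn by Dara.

(a), (c), (e)

(a) Entailed — every conjunct here is already in the original drawing event.
(b) Not entailed — dropping 'furtively' under negation is not valid — the original leaves open that Dara scrubbed the mural some other way.
(c) Entailed — dropping 'slowly' leaves a sub-description the original still satisfies.
(d) Not entailed — Dara drew the map, not the mural; the mural belongs to the scrubbing event.
(e) Entailed — this follows by dropping conjuncts from the drawing event's description.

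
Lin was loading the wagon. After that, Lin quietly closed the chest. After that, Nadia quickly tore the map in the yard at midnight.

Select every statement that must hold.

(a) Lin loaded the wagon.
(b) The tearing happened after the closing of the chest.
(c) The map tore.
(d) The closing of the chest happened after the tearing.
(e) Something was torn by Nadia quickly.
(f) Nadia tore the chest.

(a) Not entailed — 'was loading' is progressive on an accomplishment; it does not entail the completed 'loaded'.
(b) Entailed — the narrative places the closing before the tearing.
(c) Entailed — 'Nadia tore the map' is causative; it entails the inchoative 'the map tore'.
(d) Not entailed — the narrative places the closing before the tearing, not after.
(e) Entailed — the original entails any weakening of itself; this just drops 'in the yard', 'at midnight' and generalizes the patient.
(f) Not entailed — Nadia tore the map, not the chest; the chest belongs to the closing event.

(b), (c), (e)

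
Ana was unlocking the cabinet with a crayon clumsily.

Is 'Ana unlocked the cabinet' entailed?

'was unlocking' is progressive; for an accomplishment like 'unlock the cabinet', it doesn't entail completion.

no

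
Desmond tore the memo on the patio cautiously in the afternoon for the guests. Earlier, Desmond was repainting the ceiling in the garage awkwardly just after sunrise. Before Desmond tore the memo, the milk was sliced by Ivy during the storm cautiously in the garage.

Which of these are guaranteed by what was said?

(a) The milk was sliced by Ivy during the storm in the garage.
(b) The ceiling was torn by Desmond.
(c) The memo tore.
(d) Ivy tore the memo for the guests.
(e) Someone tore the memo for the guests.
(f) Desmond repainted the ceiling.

(a), (c), (e)

(a) Entailed — dropping 'cautiously' leaves a sub-description the original still satisfies.
(b) Not entailed — Desmond tore the memo, not the ceiling; the ceiling belongs to the repainting event.
(c) Entailed — 'Desmond tore the memo' is causative; it entails the inchoative 'the memo tore'.
(d) Not entailed — the passage has Desmond tearing the memo, not Ivy.
(e) Entailed — every conjunct here is already in the original tearing event.
(f) Not entailed — 'was repainting' is progressive on an accomplishment; it does not entail the completed 'repainted'.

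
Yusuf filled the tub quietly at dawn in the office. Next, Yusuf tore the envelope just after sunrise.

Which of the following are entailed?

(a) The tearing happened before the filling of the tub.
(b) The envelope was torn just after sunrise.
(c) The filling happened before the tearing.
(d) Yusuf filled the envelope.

(a) Not entailed — the narrative places the filling before the tearing, not after.
(b) Entailed — generalizing the agent leaves a sub-description the original still satisfies.
(c) Entailed — the narrative places the filling before the tearing.
(d) Not entailed — Yusuf filled the tub, not the envelope; the envelope belongs to the tearing event.

(b), (c)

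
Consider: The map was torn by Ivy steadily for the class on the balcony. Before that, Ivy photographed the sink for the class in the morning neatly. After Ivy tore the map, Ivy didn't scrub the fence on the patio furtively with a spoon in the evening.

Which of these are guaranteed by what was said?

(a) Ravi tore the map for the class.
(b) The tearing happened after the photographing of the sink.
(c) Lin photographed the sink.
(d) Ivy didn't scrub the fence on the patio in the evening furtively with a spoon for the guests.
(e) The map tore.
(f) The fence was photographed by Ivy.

(b), (d), (e)

(a) Not entailed — the passage has Ivy tearing the map, not Ravi.
(b) Entailed — the narrative places the photographing before the tearing.
(c) Not entailed — the passage has Ivy photographing the sink, not Lin.
(d) Entailed — under negation, adding a further restriction is entailed: if no such scrubbing event occurred, none occurred for the guests either.
(e) Entailed — 'Ivy tore the map' is causative; it entails the inchoative 'the map tore'.
(f) Not entailed — Ivy photographed the sink, not the fence; the fence belongs to the scrubbing event.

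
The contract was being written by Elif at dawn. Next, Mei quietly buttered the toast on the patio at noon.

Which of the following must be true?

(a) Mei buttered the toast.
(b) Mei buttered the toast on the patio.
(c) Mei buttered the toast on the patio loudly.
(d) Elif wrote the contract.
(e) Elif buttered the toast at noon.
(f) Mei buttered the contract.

(a), (b)

(a) Entailed — the original entails any weakening of itself; this just drops 'quietly', 'on the patio', 'at noon'.
(b) Entailed — every conjunct here is already in the original buttering event.
(c) Not entailed — 'loudly' adds a manner not in (and inconsistent with) the original.
(d) Not entailed — 'was writing' is progressive on an accomplishment; it does not entail the completed 'wrote'.
(e) Not entailed — the passage has Mei buttering the toast, not Elif.
(f) Not entailed — Mei buttered the toast, not the contract; the contract belongs to the writing event.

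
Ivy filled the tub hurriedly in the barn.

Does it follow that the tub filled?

'Ivy filled the tub' is the causative; it entails the inchoative 'the tub filled'.

yes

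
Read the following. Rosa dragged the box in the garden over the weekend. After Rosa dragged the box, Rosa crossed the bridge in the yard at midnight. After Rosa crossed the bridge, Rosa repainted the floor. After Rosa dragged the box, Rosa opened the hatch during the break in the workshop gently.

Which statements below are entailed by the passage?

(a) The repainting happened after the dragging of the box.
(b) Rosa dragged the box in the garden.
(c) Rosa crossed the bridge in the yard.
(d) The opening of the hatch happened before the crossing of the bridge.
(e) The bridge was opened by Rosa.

(a), (b), (c)

(a) Entailed — the narrative places the dragging before the repainting.
(b) Entailed — dropping 'over the weekend' leaves a sub-description the original still satisfies.
(c) Entailed — every conjunct here is already in the original crossing event.
(d) Not entailed — the narrative doesn't order the opening relative to the crossing.
(e) Not entailed — Rosa opened the hatch, not the bridge; the bridge belongs to the crossing event.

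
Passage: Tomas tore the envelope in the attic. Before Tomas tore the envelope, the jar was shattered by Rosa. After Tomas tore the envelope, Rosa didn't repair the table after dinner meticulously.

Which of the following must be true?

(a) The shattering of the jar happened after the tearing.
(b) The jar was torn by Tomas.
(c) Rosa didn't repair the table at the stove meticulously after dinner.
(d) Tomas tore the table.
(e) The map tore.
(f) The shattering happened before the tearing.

(c), (f)

(a) Not entailed — the narrative places the shattering before the tearing, not after.
(b) Not entailed — Tomas tore the envelope, not the jar; the jar belongs to the shattering event.
(c) Entailed — under negation, adding a further restriction is entailed: if no such repairing event occurred, none occurred at the stove either.
(d) Not entailed — Tomas tore the envelope, not the table; the table belongs to the repairing event.
(e) Not entailed — the envelope is what tore, not the map.
(f) Entailed — the narrative places the shattering before the tearing.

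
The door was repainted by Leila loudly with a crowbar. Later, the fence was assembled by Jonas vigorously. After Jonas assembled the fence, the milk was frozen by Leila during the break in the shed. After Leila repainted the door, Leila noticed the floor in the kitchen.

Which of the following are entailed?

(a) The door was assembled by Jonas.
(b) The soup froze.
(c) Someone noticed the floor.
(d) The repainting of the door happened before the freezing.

(c), (d)

(a) Not entailed — Jonas assembled the fence, not the door; the door belongs to the repainting event.
(b) Not entailed — the milk is what froze, not the soup.
(c) Entailed — dropping 'in the kitchen' and generalizing the agent leaves a sub-description the original still satisfies.
(d) Entailed — the narrative places the repainting before the freezing.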